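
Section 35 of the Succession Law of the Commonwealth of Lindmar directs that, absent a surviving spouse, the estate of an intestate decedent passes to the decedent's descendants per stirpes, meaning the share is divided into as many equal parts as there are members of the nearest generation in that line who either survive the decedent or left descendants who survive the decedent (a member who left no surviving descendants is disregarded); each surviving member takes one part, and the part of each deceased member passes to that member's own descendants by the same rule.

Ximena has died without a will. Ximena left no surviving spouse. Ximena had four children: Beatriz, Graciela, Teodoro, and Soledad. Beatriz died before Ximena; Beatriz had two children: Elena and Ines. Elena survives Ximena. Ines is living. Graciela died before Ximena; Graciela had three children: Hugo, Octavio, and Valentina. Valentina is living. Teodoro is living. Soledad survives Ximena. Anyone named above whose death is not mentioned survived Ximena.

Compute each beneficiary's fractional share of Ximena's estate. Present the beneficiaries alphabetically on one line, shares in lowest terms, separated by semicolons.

There is no surviving spouse, so the entire estate passes to Ximena's descendants per stirpes.
The estate is divided into 4 equal shares of 1/4 among Beatriz, Graciela, Teodoro, Soledad.
Beatriz predeceased; the 1/4 allotted to Beatriz's branch passes to Beatriz's issue by representation.
The 1/4 is divided into 2 equal shares of 1/8 among Elena, Ines.
Elena is living and takes 1/8.
Ines is living and takes 1/8.
Graciela predeceased; the 1/4 allotted to Graciela's branch passes to Graciela's issue by representation.
The 1/4 is divided into 3 equal shares of 1/12 among Hugo, Octavio, Valentina.
Hugo is living and takes 1/12.
Octavio is living and takes 1/12.
Valentina is living and takes 1/12.
Teodoro is living and takes 1/4.
Soledad is living and takes 1/4.

Elena 1/8; Hugo 1/12; Ines 1/8; Octavio 1/12; Soledad 1/4; Teodoro 1/4; Valentina 1/12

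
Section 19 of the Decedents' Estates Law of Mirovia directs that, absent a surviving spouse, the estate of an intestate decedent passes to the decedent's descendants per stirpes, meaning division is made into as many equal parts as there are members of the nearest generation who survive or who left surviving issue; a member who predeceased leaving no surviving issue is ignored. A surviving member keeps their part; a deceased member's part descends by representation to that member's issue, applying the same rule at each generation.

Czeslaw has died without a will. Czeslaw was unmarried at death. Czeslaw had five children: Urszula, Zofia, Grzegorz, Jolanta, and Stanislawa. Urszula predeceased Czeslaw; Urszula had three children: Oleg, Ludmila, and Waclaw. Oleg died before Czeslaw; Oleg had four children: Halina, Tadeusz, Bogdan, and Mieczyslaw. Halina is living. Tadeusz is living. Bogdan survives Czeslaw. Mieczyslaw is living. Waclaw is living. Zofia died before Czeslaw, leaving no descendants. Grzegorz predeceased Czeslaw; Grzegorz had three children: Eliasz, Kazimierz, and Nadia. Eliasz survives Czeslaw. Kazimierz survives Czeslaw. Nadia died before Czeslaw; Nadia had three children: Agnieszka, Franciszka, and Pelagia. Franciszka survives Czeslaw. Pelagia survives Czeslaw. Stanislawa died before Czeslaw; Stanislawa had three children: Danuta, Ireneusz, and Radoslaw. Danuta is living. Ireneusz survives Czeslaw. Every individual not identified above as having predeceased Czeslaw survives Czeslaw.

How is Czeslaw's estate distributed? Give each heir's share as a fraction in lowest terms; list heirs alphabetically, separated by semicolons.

Agnieszka 1/36; Bogdan 1/48; Danuta 1/12; Eliasz 1/12; Franciszka 1/36; Halina 1/48; Ireneusz 1/12; Jolanta 1/4; Kazimierz 1/12; Ludmila 1/12; Mieczyslaw 1/48; Pelagia 1/36; Radoslaw 1/12; Tadeusz 1/48; Waclaw 1/12

There is no surviving spouse, so the entire estate passes to Czeslaw's descendants per stirpes.
Zofia left no surviving issue, so that branch lapses and is disregarded.
The estate is divided into 4 equal shares of 1/4 among Urszula, Grzegorz, Jolanta, Stanislawa.
Urszula predeceased; the 1/4 allotted to Urszula's branch passes to Urszula's issue by representation.
The 1/4 is divided into 3 equal shares of 1/12 among Oleg, Ludmila, Waclaw.
Oleg predeceased; the 1/12 allotted to Oleg's branch passes to Oleg's issue by representation.
The 1/12 is divided into 4 equal shares of 1/48 among Halina, Tadeusz, Bogdan, Mieczyslaw.
Halina is living and takes 1/48.
Tadeusz is living and takes 1/48.
Bogdan is living and takes 1/48.
Mieczyslaw is living and takes 1/48.
Ludmila is living and takes 1/12.
Waclaw is living and takes 1/12.
Grzegorz predeceased; the 1/4 allotted to Grzegorz's branch passes to Grzegorz's issue by representation.
The 1/4 is divided into 3 equal shares of 1/12 among Eliasz, Kazimierz, Nadia.
Eliasz is living and takes 1/12.
Kazimierz is living and takes 1/12.
Nadia predeceased; the 1/12 allotted to Nadia's branch passes to Nadia's issue by representation.
The 1/12 is divided into 3 equal shares of 1/36 among Agnieszka, Franciszka, Pelagia.
Agnieszka is living and takes 1/36.
Franciszka is living and takes 1/36.
Pelagia is living and takes 1/36.
Jolanta is living and takes 1/4.
Stanislawa predeceased; the 1/4 allotted to Stanislawa's branch passes to Stanislawa's issue by representation.
The 1/4 is divided into 3 equal shares of 1/12 among Danuta, Ireneusz, Radoslaw.
Danuta is living and takes 1/12.
Ireneusz is living and takes 1/12.
Radoslaw is living and takes 1/12.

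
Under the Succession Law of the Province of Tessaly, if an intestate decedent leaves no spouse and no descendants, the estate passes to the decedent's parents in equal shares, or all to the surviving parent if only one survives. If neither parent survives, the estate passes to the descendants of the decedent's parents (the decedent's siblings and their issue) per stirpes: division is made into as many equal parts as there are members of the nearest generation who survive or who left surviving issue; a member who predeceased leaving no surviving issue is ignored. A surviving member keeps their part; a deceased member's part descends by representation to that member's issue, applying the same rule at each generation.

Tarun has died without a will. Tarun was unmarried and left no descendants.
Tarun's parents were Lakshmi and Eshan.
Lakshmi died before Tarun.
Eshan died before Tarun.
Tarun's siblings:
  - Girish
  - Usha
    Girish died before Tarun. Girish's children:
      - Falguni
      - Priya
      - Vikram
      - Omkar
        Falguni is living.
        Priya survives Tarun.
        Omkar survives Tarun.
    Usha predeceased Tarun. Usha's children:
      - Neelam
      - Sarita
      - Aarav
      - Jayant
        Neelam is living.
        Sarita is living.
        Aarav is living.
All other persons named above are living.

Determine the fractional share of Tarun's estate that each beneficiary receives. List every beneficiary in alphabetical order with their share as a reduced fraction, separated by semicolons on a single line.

Neither parent survives and there are no descendants, so the estate passes to Tarun's siblings and their issue per stirpes.
The estate is divided into 2 equal shares of 1/2 among Girish, Usha.
Girish predeceased; the 1/2 allotted to Girish's branch passes to Girish's issue by representation.
The 1/2 is divided into 4 equal shares of 1/8 among Falguni, Priya, Vikram, Omkar.
Falguni is living and takes 1/8.
Priya is living and takes 1/8.
Vikram is living and takes 1/8.
Omkar is living and takes 1/8.
Usha predeceased; the 1/2 allotted to Usha's branch passes to Usha's issue by representation.
The 1/2 is divided into 4 equal shares of 1/8 among Neelam, Sarita, Aarav, Jayant.
Neelam is living and takes 1/8.
Sarita is living and takes 1/8.
Aarav is living and takes 1/8.
Jayant is living and takes 1/8.

Aarav 1/8; Falguni 1/8; Jayant 1/8; Neelam 1/8; Omkar 1/8; Priya 1/8; Sarita 1/8; Vikram 1/8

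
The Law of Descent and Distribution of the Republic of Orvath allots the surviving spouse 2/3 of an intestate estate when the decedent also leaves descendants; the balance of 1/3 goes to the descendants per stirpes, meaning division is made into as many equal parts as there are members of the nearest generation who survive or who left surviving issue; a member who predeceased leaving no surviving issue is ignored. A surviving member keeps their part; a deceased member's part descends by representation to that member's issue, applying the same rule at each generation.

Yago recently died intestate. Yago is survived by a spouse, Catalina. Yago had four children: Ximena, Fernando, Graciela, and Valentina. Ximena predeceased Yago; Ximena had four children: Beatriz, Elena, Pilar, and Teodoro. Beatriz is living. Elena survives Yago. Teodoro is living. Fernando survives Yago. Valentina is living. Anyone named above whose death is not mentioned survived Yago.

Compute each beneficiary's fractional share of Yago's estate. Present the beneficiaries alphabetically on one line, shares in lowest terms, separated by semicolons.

Beatriz 1/48; Catalina 2/3; Elena 1/48; Fernando 1/12; Graciela 1/12; Pilar 1/48; Teodoro 1/48; Valentina 1/12

Catalina, as surviving spouse, takes 2/3.
The remaining 1/3 passes to Yago's descendants per stirpes.
The 1/3 is divided into 4 equal shares of 1/12 among Ximena, Fernando, Graciela, Valentina.
Ximena predeceased; the 1/12 allotted to Ximena's branch passes to Ximena's issue by representation.
The 1/12 is divided into 4 equal shares of 1/48 among Beatriz, Elena, Pilar, Teodoro.
Beatriz is living and takes 1/48.
Elena is living and takes 1/48.
Pilar is living and takes 1/48.
Teodoro is living and takes 1/48.
Fernando is living and takes 1/12.
Graciela is living and takes 1/12.
Valentina is living and takes 1/12.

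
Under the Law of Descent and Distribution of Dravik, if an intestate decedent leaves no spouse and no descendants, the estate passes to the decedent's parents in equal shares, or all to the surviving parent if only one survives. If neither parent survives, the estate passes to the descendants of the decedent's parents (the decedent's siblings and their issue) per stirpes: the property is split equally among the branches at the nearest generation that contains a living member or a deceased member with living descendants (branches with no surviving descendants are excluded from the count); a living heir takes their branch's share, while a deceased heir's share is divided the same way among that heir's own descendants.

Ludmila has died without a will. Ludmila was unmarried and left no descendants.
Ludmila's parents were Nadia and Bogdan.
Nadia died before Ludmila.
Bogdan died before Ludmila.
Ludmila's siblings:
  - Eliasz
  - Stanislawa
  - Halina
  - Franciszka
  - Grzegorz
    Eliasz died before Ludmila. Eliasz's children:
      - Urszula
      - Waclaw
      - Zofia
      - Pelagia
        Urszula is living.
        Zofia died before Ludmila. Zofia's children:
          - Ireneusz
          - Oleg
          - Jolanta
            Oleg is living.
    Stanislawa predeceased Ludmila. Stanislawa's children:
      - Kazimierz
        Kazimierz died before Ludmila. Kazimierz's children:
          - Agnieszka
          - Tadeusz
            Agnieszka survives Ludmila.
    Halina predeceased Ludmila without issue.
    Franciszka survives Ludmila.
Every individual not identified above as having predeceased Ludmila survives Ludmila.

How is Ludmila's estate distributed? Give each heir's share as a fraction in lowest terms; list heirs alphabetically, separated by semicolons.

Agnieszka 1/8; Franciszka 1/4; Grzegorz 1/4; Ireneusz 1/48; Jolanta 1/48; Oleg 1/48; Pelagia 1/16; Tadeusz 1/8; Urszula 1/16; Waclaw 1/16

Neither parent survives and there are no descendants, so the estate passes to Ludmila's siblings and their issue per stirpes.
Halina left no surviving issue, so that branch lapses and is disregarded.
The estate is divided into 4 equal shares of 1/4 among Eliasz, Stanislawa, Franciszka, Grzegorz.
Eliasz predeceased; the 1/4 allotted to Eliasz's branch passes to Eliasz's issue by representation.
The 1/4 is divided into 4 equal shares of 1/16 among Urszula, Waclaw, Zofia, Pelagia.
Urszula is living and takes 1/16.
Waclaw is living and takes 1/16.
Zofia predeceased; the 1/16 allotted to Zofia's branch passes to Zofia's issue by representation.
The 1/16 is divided into 3 equal shares of 1/48 among Ireneusz, Oleg, Jolanta.
Ireneusz is living and takes 1/48.
Oleg is living and takes 1/48.
Jolanta is living and takes 1/48.
Pelagia is living and takes 1/16.
Stanislawa predeceased; the 1/4 allotted to Stanislawa's branch passes to Stanislawa's issue by representation.
Kazimierz's line is the sole branch at this level, so the full 1/4 passes to Kazimierz's issue by representation.
The 1/4 is divided into 2 equal shares of 1/8 among Agnieszka, Tadeusz.
Agnieszka is living and takes 1/8.
Tadeusz is living and takes 1/8.
Franciszka is living and takes 1/4.
Grzegorz is living and takes 1/4.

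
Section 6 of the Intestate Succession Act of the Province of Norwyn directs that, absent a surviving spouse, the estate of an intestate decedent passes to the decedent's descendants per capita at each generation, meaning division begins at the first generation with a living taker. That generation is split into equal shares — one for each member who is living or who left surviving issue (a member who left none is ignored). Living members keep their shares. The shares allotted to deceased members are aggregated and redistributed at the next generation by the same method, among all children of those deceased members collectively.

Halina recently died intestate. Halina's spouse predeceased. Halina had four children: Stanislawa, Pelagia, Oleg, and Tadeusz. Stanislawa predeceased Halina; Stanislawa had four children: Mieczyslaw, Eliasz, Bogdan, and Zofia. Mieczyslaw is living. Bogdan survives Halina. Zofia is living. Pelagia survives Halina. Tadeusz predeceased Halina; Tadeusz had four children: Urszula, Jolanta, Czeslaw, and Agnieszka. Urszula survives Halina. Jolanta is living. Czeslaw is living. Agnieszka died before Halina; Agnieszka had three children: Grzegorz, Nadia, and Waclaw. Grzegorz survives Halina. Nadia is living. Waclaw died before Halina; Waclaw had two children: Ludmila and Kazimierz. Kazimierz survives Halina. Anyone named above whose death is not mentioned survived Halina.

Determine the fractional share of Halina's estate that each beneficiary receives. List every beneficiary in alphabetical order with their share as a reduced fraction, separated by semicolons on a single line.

Bogdan 1/16; Czeslaw 1/16; Eliasz 1/16; Grzegorz 1/48; Jolanta 1/16; Kazimierz 1/96; Ludmila 1/96; Mieczyslaw 1/16; Nadia 1/48; Oleg 1/4; Pelagia 1/4; Urszula 1/16; Zofia 1/16

There is no surviving spouse, so the entire estate passes to Halina's descendants per capita at each generation.
At generation 1 (Stanislawa, Pelagia, Oleg, Tadeusz) there are 4 shares of (1)/4 = 1/4 each.
Living: Pelagia and Oleg — each takes 1/4.
Deceased: Stanislawa and Tadeusz. Their combined 1/2 is pooled and carried to generation 2.
At generation 2 (Mieczyslaw, Eliasz, Bogdan, Zofia, Urszula, Jolanta, Czeslaw, Agnieszka) there are 8 shares of (1/2)/8 = 1/16 each.
Living: Mieczyslaw, Eliasz, Bogdan, Zofia, Urszula, Jolanta, and Czeslaw — each takes 1/16.
Deceased: Agnieszka. That 1/16 share is carried to generation 3.
At generation 3 (Grzegorz, Nadia, Waclaw) there are 3 shares of (1/16)/3 = 1/48 each.
Living: Grzegorz and Nadia — each takes 1/48.
Deceased: Waclaw. That 1/48 share is carried to generation 4.
At generation 4 (Ludmila, Kazimierz) there are 2 shares of (1/48)/2 = 1/96 each.
Living: Ludmila and Kazimierz — each takes 1/96.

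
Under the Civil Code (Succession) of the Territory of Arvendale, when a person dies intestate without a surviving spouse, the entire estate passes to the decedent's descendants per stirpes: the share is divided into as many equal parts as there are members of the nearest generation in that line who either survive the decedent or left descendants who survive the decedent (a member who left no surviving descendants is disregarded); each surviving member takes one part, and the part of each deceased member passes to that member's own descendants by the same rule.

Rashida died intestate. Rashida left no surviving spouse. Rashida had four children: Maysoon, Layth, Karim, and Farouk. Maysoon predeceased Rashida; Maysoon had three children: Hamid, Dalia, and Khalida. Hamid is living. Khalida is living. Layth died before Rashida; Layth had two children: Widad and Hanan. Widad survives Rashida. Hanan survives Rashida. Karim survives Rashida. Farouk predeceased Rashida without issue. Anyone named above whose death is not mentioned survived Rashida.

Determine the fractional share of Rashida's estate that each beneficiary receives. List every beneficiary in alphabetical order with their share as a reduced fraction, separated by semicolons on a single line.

Dalia 1/9; Hamid 1/9; Hanan 1/6; Karim 1/3; Khalida 1/9; Widad 1/6

There is no surviving spouse, so the entire estate passes to Rashida's descendants per stirpes.
Farouk left no surviving issue, so that branch lapses and is disregarded.
The estate is divided into 3 equal shares of 1/3 among Maysoon, Layth, Karim.
Maysoon predeceased; the 1/3 allotted to Maysoon's branch passes to Maysoon's issue by representation.
The 1/3 is divided into 3 equal shares of 1/9 among Hamid, Dalia, Khalida.
Hamid is living and takes 1/9.
Dalia is living and takes 1/9.
Khalida is living and takes 1/9.
Layth predeceased; the 1/3 allotted to Layth's branch passes to Layth's issue by representation.
The 1/3 is divided into 2 equal shares of 1/6 among Widad, Hanan.
Widad is living and takes 1/6.
Hanan is living and takes 1/6.
Karim is living and takes 1/3.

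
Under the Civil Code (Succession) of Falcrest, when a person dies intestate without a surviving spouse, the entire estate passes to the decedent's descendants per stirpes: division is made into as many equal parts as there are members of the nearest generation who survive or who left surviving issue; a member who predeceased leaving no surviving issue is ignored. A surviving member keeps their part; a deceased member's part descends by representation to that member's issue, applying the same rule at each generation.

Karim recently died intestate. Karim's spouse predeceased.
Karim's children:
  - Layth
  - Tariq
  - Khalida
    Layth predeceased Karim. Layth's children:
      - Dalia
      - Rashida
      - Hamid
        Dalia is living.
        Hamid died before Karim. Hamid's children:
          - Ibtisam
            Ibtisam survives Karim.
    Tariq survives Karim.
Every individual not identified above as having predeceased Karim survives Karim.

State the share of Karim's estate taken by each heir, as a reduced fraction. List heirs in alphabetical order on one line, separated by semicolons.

Dalia 1/9; Ibtisam 1/9; Khalida 1/3; Rashida 1/9; Tariq 1/3

There is no surviving spouse, so the entire estate passes to Karim's descendants per stirpes.
The estate is divided into 3 equal shares of 1/3 among Layth, Tariq, Khalida.
Layth predeceased; the 1/3 allotted to Layth's branch passes to Layth's issue by representation.
The 1/3 is divided into 3 equal shares of 1/9 among Dalia, Rashida, Hamid.
Dalia is living and takes 1/9.
Rashida is living and takes 1/9.
Hamid predeceased; the 1/9 allotted to Hamid's branch passes to Hamid's issue by representation.
Ibtisam is the sole taker at this level and receives the full 1/9.
Tariq is living and takes 1/3.
Khalida is living and takes 1/3.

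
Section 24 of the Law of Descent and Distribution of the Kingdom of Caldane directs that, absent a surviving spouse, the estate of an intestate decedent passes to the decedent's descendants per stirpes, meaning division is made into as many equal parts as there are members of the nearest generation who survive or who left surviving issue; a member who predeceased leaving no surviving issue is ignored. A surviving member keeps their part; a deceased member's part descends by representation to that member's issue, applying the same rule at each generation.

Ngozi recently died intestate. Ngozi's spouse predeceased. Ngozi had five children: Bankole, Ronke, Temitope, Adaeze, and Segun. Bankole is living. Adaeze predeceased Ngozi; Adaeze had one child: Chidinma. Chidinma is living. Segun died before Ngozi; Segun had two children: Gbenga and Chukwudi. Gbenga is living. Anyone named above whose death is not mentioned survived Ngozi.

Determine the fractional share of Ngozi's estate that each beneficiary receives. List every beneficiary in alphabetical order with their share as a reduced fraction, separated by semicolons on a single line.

There is no surviving spouse, so the entire estate passes to Ngozi's descendants per stirpes.
The estate is divided into 5 equal shares of 1/5 among Bankole, Ronke, Temitope, Adaeze, Segun.
Bankole is living and takes 1/5.
Ronke is living and takes 1/5.
Temitope is living and takes 1/5.
Adaeze predeceased; the 1/5 allotted to Adaeze's branch passes to Adaeze's issue by representation.
Chidinma is the sole taker at this level and receives the full 1/5.
Segun predeceased; the 1/5 allotted to Segun's branch passes to Segun's issue by representation.
The 1/5 is divided into 2 equal shares of 1/10 among Gbenga, Chukwudi.
Gbenga is living and takes 1/10.
Chukwudi is living and takes 1/10.

Bankole 1/5; Chidinma 1/5; Chukwudi 1/10; Gbenga 1/10; Ronke 1/5; Temitope 1/5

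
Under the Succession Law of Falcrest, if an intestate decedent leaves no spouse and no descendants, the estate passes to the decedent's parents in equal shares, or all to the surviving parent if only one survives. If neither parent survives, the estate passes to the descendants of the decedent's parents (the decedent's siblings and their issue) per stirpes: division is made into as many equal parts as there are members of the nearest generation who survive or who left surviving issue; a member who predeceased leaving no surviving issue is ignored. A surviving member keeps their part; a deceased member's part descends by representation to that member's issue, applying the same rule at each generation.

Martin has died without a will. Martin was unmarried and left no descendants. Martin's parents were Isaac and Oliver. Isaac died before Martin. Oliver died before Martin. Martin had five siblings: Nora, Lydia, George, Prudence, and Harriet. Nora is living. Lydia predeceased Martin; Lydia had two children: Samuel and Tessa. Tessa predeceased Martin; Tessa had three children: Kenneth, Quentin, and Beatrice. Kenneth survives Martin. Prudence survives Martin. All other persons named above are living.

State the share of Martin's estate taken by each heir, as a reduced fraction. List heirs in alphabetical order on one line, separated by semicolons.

Neither parent survives and there are no descendants, so the estate passes to Martin's siblings and their issue per stirpes.
The estate is divided into 5 equal shares of 1/5 among Nora, Lydia, George, Prudence, Harriet.
Nora is living and takes 1/5.
Lydia predeceased; the 1/5 allotted to Lydia's branch passes to Lydia's issue by representation.
The 1/5 is divided into 2 equal shares of 1/10 among Samuel, Tessa.
Samuel is living and takes 1/10.
Tessa predeceased; the 1/10 allotted to Tessa's branch passes to Tessa's issue by representation.
The 1/10 is divided into 3 equal shares of 1/30 among Kenneth, Quentin, Beatrice.
Kenneth is living and takes 1/30.
Quentin is living and takes 1/30.
Beatrice is living and takes 1/30.
George is living and takes 1/5.
Prudence is living and takes 1/5.
Harriet is living and takes 1/5.

Beatrice 1/30; George 1/5; Harriet 1/5; Kenneth 1/30; Nora 1/5; Prudence 1/5; Quentin 1/30; Samuel 1/10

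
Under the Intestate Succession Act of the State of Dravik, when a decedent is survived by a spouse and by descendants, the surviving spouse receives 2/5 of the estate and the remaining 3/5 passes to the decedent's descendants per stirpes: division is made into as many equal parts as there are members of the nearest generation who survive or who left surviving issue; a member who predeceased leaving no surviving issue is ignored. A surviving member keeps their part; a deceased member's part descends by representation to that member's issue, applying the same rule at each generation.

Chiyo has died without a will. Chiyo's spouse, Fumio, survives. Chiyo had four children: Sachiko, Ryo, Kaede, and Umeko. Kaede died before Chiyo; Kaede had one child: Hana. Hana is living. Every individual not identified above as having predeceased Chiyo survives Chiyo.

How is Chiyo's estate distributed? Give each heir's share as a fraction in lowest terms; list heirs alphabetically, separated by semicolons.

Fumio 2/5; Hana 3/20; Ryo 3/20; Sachiko 3/20; Umeko 3/20

Fumio, as surviving spouse, takes 2/5.
The remaining 3/5 passes to Chiyo's descendants per stirpes.
The 3/5 is divided into 4 equal shares of 3/20 among Sachiko, Ryo, Kaede, Umeko.
Sachiko is living and takes 3/20.
Ryo is living and takes 3/20.
Kaede predeceased; the 3/20 allotted to Kaede's branch passes to Kaede's issue by representation.
Hana is the sole taker at this level and receives the full 3/20.
Umeko is living and takes 3/20.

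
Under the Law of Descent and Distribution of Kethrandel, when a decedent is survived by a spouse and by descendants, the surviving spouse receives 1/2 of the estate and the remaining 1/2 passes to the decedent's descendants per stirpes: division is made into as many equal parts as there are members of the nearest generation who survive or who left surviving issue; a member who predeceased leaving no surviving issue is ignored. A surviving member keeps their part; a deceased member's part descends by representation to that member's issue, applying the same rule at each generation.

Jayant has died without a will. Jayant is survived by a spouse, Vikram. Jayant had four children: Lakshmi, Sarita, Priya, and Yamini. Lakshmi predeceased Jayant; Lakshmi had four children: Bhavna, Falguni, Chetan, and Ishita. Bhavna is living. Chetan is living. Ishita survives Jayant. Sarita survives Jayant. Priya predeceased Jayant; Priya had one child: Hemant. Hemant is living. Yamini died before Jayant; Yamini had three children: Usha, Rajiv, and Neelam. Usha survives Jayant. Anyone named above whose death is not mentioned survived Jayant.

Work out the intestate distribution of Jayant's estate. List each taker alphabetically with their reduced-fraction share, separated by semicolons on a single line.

Vikram, as surviving spouse, takes 1/2.
The remaining 1/2 passes to Jayant's descendants per stirpes.
The 1/2 is divided into 4 equal shares of 1/8 among Lakshmi, Sarita, Priya, Yamini.
Lakshmi predeceased; the 1/8 allotted to Lakshmi's branch passes to Lakshmi's issue by representation.
The 1/8 is divided into 4 equal shares of 1/32 among Bhavna, Falguni, Chetan, Ishita.
Bhavna is living and takes 1/32.
Falguni is living and takes 1/32.
Chetan is living and takes 1/32.
Ishita is living and takes 1/32.
Sarita is living and takes 1/8.
Priya predeceased; the 1/8 allotted to Priya's branch passes to Priya's issue by representation.
Hemant is the sole taker at this level and receives the full 1/8.
Yamini predeceased; the 1/8 allotted to Yamini's branch passes to Yamini's issue by representation.
The 1/8 is divided into 3 equal shares of 1/24 among Usha, Rajiv, Neelam.
Usha is living and takes 1/24.
Rajiv is living and takes 1/24.
Neelam is living and takes 1/24.

Bhavna 1/32; Chetan 1/32; Falguni 1/32; Hemant 1/8; Ishita 1/32; Neelam 1/24; Rajiv 1/24; Sarita 1/8; Usha 1/24; Vikram 1/2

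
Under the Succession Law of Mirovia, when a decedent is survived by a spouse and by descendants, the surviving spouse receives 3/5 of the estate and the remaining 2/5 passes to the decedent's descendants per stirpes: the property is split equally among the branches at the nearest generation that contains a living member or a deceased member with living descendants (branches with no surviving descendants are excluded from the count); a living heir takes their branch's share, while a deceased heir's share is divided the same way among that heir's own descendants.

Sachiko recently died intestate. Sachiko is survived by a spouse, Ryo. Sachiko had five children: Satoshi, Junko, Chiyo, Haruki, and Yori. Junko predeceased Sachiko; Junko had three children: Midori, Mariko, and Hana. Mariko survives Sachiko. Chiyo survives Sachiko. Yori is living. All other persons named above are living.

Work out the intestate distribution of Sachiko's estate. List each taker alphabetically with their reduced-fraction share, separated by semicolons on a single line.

Chiyo 2/25; Hana 2/75; Haruki 2/25; Mariko 2/75; Midori 2/75; Ryo 3/5; Satoshi 2/25; Yori 2/25

Ryo, as surviving spouse, takes 3/5.
The remaining 2/5 passes to Sachiko's descendants per stirpes.
The 2/5 is divided into 5 equal shares of 2/25 among Satoshi, Junko, Chiyo, Haruki, Yori.
Satoshi is living and takes 2/25.
Junko predeceased; the 2/25 allotted to Junko's branch passes to Junko's issue by representation.
The 2/25 is divided into 3 equal shares of 2/75 among Midori, Mariko, Hana.
Midori is living and takes 2/75.
Mariko is living and takes 2/75.
Hana is living and takes 2/75.
Chiyo is living and takes 2/25.
Haruki is living and takes 2/25.
Yori is living and takes 2/25.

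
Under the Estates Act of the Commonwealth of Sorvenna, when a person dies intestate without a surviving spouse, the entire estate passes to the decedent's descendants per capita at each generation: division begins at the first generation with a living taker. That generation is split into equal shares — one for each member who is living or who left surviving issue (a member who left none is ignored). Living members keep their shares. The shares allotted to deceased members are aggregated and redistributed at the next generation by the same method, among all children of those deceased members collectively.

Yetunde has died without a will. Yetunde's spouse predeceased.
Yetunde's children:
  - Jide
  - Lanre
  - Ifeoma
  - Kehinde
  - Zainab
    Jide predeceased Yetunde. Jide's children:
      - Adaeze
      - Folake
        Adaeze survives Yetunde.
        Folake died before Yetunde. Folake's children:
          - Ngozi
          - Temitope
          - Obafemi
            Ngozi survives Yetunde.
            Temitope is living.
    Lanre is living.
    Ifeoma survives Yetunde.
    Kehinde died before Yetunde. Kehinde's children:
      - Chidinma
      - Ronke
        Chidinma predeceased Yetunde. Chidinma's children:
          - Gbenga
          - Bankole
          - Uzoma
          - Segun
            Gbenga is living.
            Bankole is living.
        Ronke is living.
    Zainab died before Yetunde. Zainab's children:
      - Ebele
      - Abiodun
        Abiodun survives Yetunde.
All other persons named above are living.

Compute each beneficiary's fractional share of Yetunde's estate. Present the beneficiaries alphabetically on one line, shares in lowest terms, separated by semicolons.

Abiodun 1/10; Adaeze 1/10; Bankole 1/35; Ebele 1/10; Gbenga 1/35; Ifeoma 1/5; Lanre 1/5; Ngozi 1/35; Obafemi 1/35; Ronke 1/10; Segun 1/35; Temitope 1/35; Uzoma 1/35

There is no surviving spouse, so the entire estate passes to Yetunde's descendants per capita at each generation.
At generation 1 (Jide, Lanre, Ifeoma, Kehinde, Zainab) there are 5 shares of (1)/5 = 1/5 each.
Living: Lanre and Ifeoma — each takes 1/5.
Deceased: Jide, Kehinde, and Zainab. Their combined 3/5 is pooled and carried to generation 2.
At generation 2 (Adaeze, Folake, Chidinma, Ronke, Ebele, Abiodun) there are 6 shares of (3/5)/6 = 1/10 each.
Living: Adaeze, Ronke, Ebele, and Abiodun — each takes 1/10.
Deceased: Folake and Chidinma. Their combined 1/5 is pooled and carried to generation 3.
At generation 3 (Ngozi, Temitope, Obafemi, Gbenga, Bankole, Uzoma, Segun) there are 7 shares of (1/5)/7 = 1/35 each.
Living: Ngozi, Temitope, Obafemi, Gbenga, Bankole, Uzoma, and Segun — each takes 1/35.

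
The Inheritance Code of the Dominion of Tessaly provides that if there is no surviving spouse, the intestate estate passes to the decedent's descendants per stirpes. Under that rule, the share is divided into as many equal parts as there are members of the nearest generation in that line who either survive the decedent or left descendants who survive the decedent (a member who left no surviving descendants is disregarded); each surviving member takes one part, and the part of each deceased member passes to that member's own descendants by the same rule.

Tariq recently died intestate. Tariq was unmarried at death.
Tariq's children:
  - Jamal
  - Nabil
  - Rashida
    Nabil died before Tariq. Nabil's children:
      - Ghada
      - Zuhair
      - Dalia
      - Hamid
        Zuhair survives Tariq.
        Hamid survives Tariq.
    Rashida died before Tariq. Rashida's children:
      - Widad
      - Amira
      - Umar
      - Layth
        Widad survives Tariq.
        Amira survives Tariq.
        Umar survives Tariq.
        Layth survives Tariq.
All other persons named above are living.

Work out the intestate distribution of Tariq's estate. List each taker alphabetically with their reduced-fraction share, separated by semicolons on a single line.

There is no surviving spouse, so the entire estate passes to Tariq's descendants per stirpes.
The estate is divided into 3 equal shares of 1/3 among Jamal, Nabil, Rashida.
Jamal is living and takes 1/3.
Nabil predeceased; the 1/3 allotted to Nabil's branch passes to Nabil's issue by representation.
The 1/3 is divided into 4 equal shares of 1/12 among Ghada, Zuhair, Dalia, Hamid.
Ghada is living and takes 1/12.
Zuhair is living and takes 1/12.
Dalia is living and takes 1/12.
Hamid is living and takes 1/12.
Rashida predeceased; the 1/3 allotted to Rashida's branch passes to Rashida's issue by representation.
The 1/3 is divided into 4 equal shares of 1/12 among Widad, Amira, Umar, Layth.
Widad is living and takes 1/12.
Amira is living and takes 1/12.
Umar is living and takes 1/12.
Layth is living and takes 1/12.

Amira 1/12; Dalia 1/12; Ghada 1/12; Hamid 1/12; Jamal 1/3; Layth 1/12; Umar 1/12; Widad 1/12; Zuhair 1/12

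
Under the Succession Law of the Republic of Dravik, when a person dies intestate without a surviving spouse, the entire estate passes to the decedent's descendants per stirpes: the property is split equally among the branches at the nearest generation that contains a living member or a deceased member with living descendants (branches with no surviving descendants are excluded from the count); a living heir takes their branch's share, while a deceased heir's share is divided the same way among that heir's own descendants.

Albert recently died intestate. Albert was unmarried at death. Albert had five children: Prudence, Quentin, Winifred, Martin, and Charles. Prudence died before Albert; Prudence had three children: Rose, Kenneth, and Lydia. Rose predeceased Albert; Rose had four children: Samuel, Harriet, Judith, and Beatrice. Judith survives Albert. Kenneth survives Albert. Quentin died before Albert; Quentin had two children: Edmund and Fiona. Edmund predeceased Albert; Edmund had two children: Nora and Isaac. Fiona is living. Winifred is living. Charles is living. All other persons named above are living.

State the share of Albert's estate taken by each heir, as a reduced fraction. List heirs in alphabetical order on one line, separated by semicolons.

There is no surviving spouse, so the entire estate passes to Albert's descendants per stirpes.
The estate is divided into 5 equal shares of 1/5 among Prudence, Quentin, Winifred, Martin, Charles.
Prudence predeceased; the 1/5 allotted to Prudence's branch passes to Prudence's issue by representation.
The 1/5 is divided into 3 equal shares of 1/15 among Rose, Kenneth, Lydia.
Rose predeceased; the 1/15 allotted to Rose's branch passes to Rose's issue by representation.
The 1/15 is divided into 4 equal shares of 1/60 among Samuel, Harriet, Judith, Beatrice.
Samuel is living and takes 1/60.
Harriet is living and takes 1/60.
Judith is living and takes 1/60.
Beatrice is living and takes 1/60.
Kenneth is living and takes 1/15.
Lydia is living and takes 1/15.
Quentin predeceased; the 1/5 allotted to Quentin's branch passes to Quentin's issue by representation.
The 1/5 is divided into 2 equal shares of 1/10 among Edmund, Fiona.
Edmund predeceased; the 1/10 allotted to Edmund's branch passes to Edmund's issue by representation.
The 1/10 is divided into 2 equal shares of 1/20 among Nora, Isaac.
Nora is living and takes 1/20.
Isaac is living and takes 1/20.
Fiona is living and takes 1/10.
Winifred is living and takes 1/5.
Martin is living and takes 1/5.
Charles is living and takes 1/5.

Beatrice 1/60; Charles 1/5; Fiona 1/10; Harriet 1/60; Isaac 1/20; Judith 1/60; Kenneth 1/15; Lydia 1/15; Martin 1/5; Nora 1/20; Samuel 1/60; Winifred 1/5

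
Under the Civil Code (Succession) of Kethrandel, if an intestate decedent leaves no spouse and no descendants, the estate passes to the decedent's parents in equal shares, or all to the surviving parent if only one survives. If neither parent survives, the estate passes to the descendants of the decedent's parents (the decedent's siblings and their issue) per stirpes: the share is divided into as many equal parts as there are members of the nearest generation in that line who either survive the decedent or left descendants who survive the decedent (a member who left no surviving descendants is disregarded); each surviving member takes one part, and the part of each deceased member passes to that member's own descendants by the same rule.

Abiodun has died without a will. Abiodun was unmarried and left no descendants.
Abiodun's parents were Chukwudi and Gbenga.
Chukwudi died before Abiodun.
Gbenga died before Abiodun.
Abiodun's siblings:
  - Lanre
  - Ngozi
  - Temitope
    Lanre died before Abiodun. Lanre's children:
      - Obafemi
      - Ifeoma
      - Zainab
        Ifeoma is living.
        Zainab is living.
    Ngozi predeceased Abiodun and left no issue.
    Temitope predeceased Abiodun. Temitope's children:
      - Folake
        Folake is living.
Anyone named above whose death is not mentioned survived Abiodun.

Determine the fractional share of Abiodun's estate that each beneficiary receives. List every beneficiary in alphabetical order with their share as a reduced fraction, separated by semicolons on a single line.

Neither parent survives and there are no descendants, so the estate passes to Abiodun's siblings and their issue per stirpes.
Ngozi left no surviving issue, so that branch lapses and is disregarded.
The estate is divided into 2 equal shares of 1/2 among Lanre, Temitope.
Lanre predeceased; the 1/2 allotted to Lanre's branch passes to Lanre's issue by representation.
The 1/2 is divided into 3 equal shares of 1/6 among Obafemi, Ifeoma, Zainab.
Obafemi is living and takes 1/6.
Ifeoma is living and takes 1/6.
Zainab is living and takes 1/6.
Temitope predeceased; the 1/2 allotted to Temitope's branch passes to Temitope's issue by representation.
Folake is the sole taker at this level and receives the full 1/2.

Folake 1/2; Ifeoma 1/6; Obafemi 1/6; Zainab 1/6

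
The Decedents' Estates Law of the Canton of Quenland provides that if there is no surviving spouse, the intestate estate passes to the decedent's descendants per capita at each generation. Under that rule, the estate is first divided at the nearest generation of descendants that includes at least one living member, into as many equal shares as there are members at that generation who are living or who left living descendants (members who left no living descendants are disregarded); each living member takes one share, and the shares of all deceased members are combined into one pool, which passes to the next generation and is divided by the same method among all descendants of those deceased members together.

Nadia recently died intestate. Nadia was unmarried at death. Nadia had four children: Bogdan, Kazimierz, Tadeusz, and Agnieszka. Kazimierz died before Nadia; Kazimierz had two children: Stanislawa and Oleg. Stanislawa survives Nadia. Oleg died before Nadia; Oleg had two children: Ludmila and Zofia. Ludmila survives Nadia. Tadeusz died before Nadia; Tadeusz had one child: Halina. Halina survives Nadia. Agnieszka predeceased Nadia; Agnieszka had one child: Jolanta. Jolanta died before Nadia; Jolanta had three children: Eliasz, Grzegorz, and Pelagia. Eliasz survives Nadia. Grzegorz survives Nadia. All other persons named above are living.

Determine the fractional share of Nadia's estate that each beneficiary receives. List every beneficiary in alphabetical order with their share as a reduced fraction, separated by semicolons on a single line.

Bogdan 1/4; Eliasz 3/40; Grzegorz 3/40; Halina 3/16; Ludmila 3/40; Pelagia 3/40; Stanislawa 3/16; Zofia 3/40

There is no surviving spouse, so the entire estate passes to Nadia's descendants per capita at each generation.
At generation 1 (Bogdan, Kazimierz, Tadeusz, Agnieszka) there are 4 shares of (1)/4 = 1/4 each.
Living: Bogdan — each takes 1/4.
Deceased: Kazimierz, Tadeusz, and Agnieszka. Their combined 3/4 is pooled and carried to generation 2.
At generation 2 (Stanislawa, Oleg, Halina, Jolanta) there are 4 shares of (3/4)/4 = 3/16 each.
Living: Stanislawa and Halina — each takes 3/16.
Deceased: Oleg and Jolanta. Their combined 3/8 is pooled and carried to generation 3.
At generation 3 (Ludmila, Zofia, Eliasz, Grzegorz, Pelagia) there are 5 shares of (3/8)/5 = 3/40 each.
Living: Ludmila, Zofia, Eliasz, Grzegorz, and Pelagia — each takes 3/40.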